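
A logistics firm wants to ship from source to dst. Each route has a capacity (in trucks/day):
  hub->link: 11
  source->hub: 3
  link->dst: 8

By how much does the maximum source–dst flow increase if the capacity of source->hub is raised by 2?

Original max flow = 3.
After raising cap(source->hub), augmenting paths through that edge carry 2 more units.
New max flow = 5. Increase = 2.

2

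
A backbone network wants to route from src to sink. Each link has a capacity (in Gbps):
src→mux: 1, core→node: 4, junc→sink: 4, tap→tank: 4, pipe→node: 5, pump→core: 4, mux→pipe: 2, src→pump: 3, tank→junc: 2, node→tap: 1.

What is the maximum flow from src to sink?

Augment src→mux→pipe→node→tap→tank→junc→sink: bottleneck 1. Total 1.
No augmenting path remains in the residual graph.

1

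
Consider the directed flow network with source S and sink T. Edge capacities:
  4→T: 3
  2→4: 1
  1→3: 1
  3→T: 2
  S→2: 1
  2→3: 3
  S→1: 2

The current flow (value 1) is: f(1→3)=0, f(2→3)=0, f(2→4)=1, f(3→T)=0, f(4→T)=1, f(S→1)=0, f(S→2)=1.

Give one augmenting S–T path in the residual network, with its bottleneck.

Residual along S→1→3→T: S→1: 2, 1→3: 1, 3→T: 2.
Bottleneck = min = 1.

S→1→3→T, bottleneck 1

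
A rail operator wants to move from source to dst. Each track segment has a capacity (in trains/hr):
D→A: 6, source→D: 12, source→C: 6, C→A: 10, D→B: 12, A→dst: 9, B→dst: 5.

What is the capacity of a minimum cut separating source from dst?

14

Max flow = 14 (via 3 augmenting paths).
In the residual at optimum, the set reachable from source is {A, B, C, D, source}.
Cut edges: A→dst (cap 9), B→dst (cap 5). Sum = 14.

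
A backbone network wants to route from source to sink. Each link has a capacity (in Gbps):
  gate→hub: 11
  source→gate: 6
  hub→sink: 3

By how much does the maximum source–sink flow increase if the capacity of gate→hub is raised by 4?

0

Original max flow = 3.
Edge gate→hub does not cross the min cut (source side {gate, hub, source}), so extra capacity there cannot help.
New max flow = 3. Increase = 0.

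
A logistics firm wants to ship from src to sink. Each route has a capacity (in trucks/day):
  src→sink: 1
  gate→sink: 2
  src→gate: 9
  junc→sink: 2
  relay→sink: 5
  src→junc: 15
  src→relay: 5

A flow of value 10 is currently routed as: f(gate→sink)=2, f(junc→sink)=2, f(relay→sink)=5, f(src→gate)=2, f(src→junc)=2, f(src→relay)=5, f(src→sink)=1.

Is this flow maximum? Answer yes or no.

Residual reachable from src: {gate, junc, src}; sink is not reachable.
Saturated cut: src→relay, src→sink, junc→sink, gate→sink with total capacity 10 = current flow value. Flow is maximum.

Yes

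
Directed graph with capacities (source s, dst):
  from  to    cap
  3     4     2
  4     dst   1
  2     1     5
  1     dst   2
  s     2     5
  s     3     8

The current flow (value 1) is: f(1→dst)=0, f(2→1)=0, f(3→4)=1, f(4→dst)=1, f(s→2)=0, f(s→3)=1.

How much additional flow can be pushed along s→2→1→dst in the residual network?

2

Residual capacities along the path: s→2: 5, 2→1: 5, 1→dst: 2.
Minimum is 2.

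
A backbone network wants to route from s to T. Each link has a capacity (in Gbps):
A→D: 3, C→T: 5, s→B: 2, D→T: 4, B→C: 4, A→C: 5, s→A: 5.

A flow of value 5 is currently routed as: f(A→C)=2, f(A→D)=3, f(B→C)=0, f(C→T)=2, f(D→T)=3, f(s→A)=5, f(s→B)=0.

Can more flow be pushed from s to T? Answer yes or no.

Residual path s→B→C→T has bottleneck 2 > 0.
Pushing 2 along it raises the flow to 7, so the given flow is not maximum.

Yes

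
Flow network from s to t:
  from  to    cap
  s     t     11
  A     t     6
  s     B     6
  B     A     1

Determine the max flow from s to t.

12

Augment s→t: bottleneck 11. Total 11.
Augment s→B→A→t: bottleneck 1. Total 12.
No augmenting path remains in the residual graph.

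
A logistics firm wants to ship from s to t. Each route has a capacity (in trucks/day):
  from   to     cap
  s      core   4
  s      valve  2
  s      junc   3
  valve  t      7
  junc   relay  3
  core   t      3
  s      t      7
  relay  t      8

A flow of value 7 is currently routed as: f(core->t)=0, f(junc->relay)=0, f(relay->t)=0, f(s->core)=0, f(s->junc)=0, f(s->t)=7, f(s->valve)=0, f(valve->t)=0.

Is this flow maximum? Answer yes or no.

No

Residual path s->valve->t has bottleneck 2 > 0.
Pushing 2 along it raises the flow to 9, so the given flow is not maximum.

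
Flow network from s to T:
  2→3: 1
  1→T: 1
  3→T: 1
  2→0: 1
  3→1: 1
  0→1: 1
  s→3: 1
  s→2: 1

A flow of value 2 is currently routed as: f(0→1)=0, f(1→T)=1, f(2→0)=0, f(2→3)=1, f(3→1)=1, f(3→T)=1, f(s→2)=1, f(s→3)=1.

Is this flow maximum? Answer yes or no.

Residual reachable from s: {s}; T is not reachable.
Saturated cut: s→2, s→3 with total capacity 2 = current flow value. Flow is maximum.

Yes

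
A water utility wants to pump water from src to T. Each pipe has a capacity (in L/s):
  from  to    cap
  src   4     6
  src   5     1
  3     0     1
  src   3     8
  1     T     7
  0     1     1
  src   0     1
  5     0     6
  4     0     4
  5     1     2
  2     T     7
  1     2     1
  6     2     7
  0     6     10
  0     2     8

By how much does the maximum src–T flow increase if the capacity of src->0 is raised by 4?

2

Original max flow = 7.
After raising cap(src->0), augmenting paths through that edge carry 2 more units.
New max flow = 9. Increase = 2.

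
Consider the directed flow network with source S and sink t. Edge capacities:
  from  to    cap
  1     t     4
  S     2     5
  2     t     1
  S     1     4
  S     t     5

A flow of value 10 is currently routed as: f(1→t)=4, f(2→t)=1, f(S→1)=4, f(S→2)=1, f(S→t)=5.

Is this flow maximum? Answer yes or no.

Residual reachable from S: {2, S}; t is not reachable.
Saturated cut: S→1, S→t, 2→t with total capacity 10 = current flow value. Flow is maximum.

Yes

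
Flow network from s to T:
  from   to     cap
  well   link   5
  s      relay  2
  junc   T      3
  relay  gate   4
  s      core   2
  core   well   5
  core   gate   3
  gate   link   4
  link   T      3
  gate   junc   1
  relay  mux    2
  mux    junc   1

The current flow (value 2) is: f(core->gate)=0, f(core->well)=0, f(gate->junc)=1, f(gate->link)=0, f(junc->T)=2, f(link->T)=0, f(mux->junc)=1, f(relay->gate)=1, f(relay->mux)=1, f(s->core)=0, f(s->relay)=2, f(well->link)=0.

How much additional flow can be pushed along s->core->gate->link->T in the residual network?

2

Residual capacities along the path: s->core: 2, core->gate: 3, gate->link: 4, link->T: 3.
Minimum is 2.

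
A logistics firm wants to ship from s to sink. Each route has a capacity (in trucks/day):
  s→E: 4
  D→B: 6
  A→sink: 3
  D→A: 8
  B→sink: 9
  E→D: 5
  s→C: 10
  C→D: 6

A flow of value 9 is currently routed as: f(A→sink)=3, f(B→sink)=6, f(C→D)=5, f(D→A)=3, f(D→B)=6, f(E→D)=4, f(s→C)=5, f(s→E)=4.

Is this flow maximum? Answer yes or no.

Residual reachable from s: {A, C, D, E, s}; sink is not reachable.
Saturated cut: D→B, A→sink with total capacity 9 = current flow value. Flow is maximum.

Yes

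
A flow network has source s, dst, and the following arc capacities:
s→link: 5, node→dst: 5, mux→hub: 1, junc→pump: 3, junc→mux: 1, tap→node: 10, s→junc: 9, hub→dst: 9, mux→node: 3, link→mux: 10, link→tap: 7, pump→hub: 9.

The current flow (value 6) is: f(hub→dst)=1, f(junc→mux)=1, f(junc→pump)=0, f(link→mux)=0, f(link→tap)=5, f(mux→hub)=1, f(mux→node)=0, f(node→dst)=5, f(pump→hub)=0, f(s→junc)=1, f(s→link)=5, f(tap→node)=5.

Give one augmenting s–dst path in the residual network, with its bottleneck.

Residual along s→junc→pump→hub→dst: s→junc: 8, junc→pump: 3, pump→hub: 9, hub→dst: 8.
Bottleneck = min = 3.

s→junc→pump→hub→dst, bottleneck 3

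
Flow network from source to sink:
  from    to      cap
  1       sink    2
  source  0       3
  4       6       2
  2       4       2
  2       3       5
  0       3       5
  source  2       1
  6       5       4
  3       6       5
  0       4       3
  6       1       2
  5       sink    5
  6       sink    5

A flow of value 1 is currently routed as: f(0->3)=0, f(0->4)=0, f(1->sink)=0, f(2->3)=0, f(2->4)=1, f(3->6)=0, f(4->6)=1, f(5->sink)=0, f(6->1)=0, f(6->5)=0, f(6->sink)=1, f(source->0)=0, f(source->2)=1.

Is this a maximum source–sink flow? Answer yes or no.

No

Residual path source->0->3->6->sink has bottleneck 3 > 0.
Pushing 3 along it raises the flow to 4, so the given flow is not maximum.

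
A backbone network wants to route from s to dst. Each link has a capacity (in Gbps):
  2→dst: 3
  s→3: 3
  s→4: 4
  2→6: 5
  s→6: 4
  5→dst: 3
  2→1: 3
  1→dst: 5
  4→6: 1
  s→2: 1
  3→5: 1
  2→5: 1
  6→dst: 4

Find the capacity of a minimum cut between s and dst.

6

Max flow = 6 (via 3 augmenting paths).
In the residual at optimum, the set reachable from s is {3, 4, 6, s}.
Cut edges: s→2 (cap 1), 3→5 (cap 1), 6→dst (cap 4). Sum = 6.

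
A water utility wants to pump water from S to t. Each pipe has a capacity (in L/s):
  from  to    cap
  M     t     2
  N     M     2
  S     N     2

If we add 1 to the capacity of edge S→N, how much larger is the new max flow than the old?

0

Original max flow = 2.
Even with extra capacity on S→N, another cut of capacity 2 remains binding.
New max flow = 2. Increase = 0.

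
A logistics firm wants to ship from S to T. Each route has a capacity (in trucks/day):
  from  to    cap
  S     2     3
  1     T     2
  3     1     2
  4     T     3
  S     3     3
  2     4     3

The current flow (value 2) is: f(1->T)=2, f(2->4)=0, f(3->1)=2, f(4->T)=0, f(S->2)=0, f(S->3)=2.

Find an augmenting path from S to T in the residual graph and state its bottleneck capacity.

Residual along S->2->4->T: S->2: 3, 2->4: 3, 4->T: 3.
Bottleneck = min = 3.

S->2->4->T, bottleneck 3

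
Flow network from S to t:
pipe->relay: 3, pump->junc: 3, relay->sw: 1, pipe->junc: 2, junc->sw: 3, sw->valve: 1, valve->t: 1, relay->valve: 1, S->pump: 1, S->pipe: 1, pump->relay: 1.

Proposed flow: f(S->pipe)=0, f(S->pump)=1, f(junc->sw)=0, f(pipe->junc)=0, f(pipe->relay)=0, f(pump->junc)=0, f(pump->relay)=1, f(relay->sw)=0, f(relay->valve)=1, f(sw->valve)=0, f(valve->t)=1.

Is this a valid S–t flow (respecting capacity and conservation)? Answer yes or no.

Yes

Every edge has 0 ≤ f(e) ≤ cap(e).
At each intermediate node, inflow equals outflow.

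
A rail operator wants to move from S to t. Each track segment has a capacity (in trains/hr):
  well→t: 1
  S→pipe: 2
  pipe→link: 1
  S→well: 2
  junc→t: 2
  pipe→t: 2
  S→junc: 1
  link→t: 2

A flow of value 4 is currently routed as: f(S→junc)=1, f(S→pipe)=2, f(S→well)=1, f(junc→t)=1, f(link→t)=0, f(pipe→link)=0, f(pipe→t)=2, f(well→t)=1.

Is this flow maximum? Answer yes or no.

Yes

Residual reachable from S: {S, well}; t is not reachable.
Saturated cut: S→pipe, S→junc, well→t with total capacity 4 = current flow value. Flow is maximum.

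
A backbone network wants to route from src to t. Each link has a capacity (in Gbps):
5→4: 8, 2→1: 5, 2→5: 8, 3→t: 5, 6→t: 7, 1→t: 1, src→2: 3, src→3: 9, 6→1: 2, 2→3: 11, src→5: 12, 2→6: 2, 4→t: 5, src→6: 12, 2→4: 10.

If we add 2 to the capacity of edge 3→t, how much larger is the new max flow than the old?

2

Original max flow = 18.
After raising cap(3→t), augmenting paths through that edge carry 2 more units.
New max flow = 20. Increase = 2.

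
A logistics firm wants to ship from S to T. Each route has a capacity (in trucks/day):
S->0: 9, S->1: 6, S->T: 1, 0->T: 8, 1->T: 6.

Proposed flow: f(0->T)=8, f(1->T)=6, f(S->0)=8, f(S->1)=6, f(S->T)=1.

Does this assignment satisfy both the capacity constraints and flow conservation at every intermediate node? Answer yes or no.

Yes

Every edge has 0 ≤ f(e) ≤ cap(e).
At each intermediate node, inflow equals outflow.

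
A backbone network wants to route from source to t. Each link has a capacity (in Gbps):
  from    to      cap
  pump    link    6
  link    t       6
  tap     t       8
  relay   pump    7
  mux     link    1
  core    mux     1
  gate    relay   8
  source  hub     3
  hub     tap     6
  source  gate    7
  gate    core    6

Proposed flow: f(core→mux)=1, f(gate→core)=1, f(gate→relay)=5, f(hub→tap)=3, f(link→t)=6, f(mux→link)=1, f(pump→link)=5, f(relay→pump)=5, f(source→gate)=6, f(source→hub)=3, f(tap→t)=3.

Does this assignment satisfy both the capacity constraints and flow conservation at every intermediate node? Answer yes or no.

Yes

Every edge has 0 ≤ f(e) ≤ cap(e).
At each intermediate node, inflow equals outflow.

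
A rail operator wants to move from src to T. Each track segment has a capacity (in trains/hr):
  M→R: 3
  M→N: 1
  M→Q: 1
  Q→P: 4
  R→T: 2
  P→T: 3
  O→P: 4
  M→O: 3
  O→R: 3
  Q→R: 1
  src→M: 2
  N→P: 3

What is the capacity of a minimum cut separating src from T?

2

Max flow = 2 (via 1 augmenting path).
In the residual at optimum, the set reachable from src is {src}.
Cut edges: src→M (cap 2). Sum = 2.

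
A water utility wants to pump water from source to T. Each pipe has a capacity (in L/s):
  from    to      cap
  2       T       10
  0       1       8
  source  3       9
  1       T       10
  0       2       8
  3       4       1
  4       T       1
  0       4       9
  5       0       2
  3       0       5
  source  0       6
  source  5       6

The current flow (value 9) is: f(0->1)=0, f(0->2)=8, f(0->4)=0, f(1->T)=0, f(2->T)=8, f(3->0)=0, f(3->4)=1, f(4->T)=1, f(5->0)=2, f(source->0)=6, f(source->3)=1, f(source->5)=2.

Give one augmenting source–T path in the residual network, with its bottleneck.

Residual along source->3->0->1->T: source->3: 8, 3->0: 5, 0->1: 8, 1->T: 10.
Bottleneck = min = 5.

source->3->0->1->T, bottleneck 5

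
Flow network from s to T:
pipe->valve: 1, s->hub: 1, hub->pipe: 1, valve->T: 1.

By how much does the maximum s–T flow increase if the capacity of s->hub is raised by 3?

Original max flow = 1.
Even with extra capacity on s->hub, another cut of capacity 1 remains binding.
New max flow = 1. Increase = 0.

0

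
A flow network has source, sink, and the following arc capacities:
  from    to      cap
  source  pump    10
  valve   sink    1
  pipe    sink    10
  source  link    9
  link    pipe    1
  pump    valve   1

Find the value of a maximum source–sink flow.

2

Augment source→link→pipe→sink: bottleneck 1. Total 1.
Augment source→pump→valve→sink: bottleneck 1. Total 2.
No augmenting path remains in the residual graph.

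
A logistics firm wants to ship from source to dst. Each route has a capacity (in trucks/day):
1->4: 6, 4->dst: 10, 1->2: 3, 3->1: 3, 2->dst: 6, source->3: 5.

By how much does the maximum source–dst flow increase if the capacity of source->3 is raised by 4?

Original max flow = 3.
Edge source->3 does not cross the min cut (source side {3, source}), so extra capacity there cannot help.
New max flow = 3. Increase = 0.

0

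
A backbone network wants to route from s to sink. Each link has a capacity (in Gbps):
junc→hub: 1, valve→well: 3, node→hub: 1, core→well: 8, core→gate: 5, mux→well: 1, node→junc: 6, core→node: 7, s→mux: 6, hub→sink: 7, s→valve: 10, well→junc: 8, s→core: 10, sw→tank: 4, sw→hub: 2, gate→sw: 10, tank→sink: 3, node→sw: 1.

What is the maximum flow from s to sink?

Augment s→core→node→hub→sink: bottleneck 1. Total 1.
Augment s→mux→well→junc→hub→sink: bottleneck 1. Total 2.
Augment s→core→node→sw→tank→sink: bottleneck 1. Total 3.
Augment s→core→gate→sw→tank→sink: bottleneck 2. Total 5.
Augment s→core→gate→sw→hub→sink: bottleneck 2. Total 7.
No augmenting path remains in the residual graph.

7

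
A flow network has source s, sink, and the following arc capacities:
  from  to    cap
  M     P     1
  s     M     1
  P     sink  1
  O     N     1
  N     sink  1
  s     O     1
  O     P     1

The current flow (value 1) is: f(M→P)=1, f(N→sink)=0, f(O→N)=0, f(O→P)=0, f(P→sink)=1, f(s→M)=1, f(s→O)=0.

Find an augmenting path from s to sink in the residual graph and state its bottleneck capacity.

s→O→N→sink, bottleneck 1

Residual along s→O→N→sink: s→O: 1, O→N: 1, N→sink: 1.
Bottleneck = min = 1.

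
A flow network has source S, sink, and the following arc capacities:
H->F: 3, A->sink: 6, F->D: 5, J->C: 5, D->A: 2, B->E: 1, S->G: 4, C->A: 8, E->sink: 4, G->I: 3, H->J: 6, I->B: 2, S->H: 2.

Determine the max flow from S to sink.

Augment S->H->F->D->A->sink: bottleneck 2. Total 2.
Augment S->G->I->B->E->sink: bottleneck 1. Total 3.
No augmenting path remains in the residual graph.

3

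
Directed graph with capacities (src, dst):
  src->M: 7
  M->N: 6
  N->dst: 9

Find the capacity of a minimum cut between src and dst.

Max flow = 6 (via 1 augmenting path).
In the residual at optimum, the set reachable from src is {M, src}.
Cut edges: M->N (cap 6). Sum = 6.

6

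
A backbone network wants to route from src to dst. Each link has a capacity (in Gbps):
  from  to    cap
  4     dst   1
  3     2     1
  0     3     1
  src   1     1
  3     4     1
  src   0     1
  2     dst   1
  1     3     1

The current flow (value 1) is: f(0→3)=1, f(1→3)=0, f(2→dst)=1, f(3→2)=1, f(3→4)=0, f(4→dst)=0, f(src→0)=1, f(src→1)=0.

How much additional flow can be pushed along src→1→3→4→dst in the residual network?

1

Residual capacities along the path: src→1: 1, 1→3: 1, 3→4: 1, 4→dst: 1.
Minimum is 1.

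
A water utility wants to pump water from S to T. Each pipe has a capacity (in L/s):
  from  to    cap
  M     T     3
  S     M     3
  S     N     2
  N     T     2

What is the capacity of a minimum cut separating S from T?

5

Max flow = 5 (via 2 augmenting paths).
In the residual at optimum, the set reachable from S is {S}.
Cut edges: S→N (cap 2), S→M (cap 3). Sum = 5.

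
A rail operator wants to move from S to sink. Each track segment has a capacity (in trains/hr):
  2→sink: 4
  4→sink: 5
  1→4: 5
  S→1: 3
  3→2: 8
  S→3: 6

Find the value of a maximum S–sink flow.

Augment S→1→4→sink: bottleneck 3. Total 3.
Augment S→3→2→sink: bottleneck 4. Total 7.
No augmenting path remains in the residual graph.

7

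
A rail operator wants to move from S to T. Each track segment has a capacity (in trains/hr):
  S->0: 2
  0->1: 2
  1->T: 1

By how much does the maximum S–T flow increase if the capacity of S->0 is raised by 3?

Original max flow = 1.
Edge S->0 does not cross the min cut (source side {0, 1, S}), so extra capacity there cannot help.
New max flow = 1. Increase = 0.

0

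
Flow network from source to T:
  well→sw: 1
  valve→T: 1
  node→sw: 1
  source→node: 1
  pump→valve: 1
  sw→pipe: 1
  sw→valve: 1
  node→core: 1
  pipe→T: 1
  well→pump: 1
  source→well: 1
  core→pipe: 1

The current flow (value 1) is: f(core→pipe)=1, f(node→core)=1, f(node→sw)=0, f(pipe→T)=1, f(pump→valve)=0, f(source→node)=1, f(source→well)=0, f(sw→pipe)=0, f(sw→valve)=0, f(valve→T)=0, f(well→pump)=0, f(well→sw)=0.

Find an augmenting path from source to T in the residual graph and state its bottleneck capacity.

Residual along source→well→sw→valve→T: source→well: 1, well→sw: 1, sw→valve: 1, valve→T: 1.
Bottleneck = min = 1.

source→well→sw→valve→T, bottleneck 1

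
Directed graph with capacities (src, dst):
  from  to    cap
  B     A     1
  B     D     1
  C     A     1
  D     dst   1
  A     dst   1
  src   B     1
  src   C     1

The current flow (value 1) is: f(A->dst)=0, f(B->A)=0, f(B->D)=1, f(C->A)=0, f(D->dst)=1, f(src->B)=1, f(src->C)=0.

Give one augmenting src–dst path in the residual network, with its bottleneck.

src->C->A->dst, bottleneck 1

Residual along src->C->A->dst: src->C: 1, C->A: 1, A->dst: 1.
Bottleneck = min = 1.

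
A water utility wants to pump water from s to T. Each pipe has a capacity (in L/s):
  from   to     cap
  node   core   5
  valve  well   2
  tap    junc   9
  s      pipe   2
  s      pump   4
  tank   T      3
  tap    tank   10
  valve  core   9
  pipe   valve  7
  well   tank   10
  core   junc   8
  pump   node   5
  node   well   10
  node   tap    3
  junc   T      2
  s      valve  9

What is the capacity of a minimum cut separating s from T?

Max flow = 5 (via 3 augmenting paths).
In the residual at optimum, the set reachable from s is {core, junc, node, pipe, pump, s, tank, tap, valve, well}.
Cut edges: tank->T (cap 3), junc->T (cap 2). Sum = 5.

5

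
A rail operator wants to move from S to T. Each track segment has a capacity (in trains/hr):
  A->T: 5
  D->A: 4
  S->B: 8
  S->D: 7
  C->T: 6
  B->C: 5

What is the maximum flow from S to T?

9

Augment S->B->C->T: bottleneck 5. Total 5.
Augment S->D->A->T: bottleneck 4. Total 9.
No augmenting path remains in the residual graph.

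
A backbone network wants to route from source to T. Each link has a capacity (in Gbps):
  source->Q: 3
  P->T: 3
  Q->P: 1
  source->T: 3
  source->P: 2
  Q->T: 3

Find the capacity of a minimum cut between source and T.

Max flow = 8 (via 3 augmenting paths).
In the residual at optimum, the set reachable from source is {source}.
Cut edges: source->Q (cap 3), source->P (cap 2), source->T (cap 3). Sum = 8.

8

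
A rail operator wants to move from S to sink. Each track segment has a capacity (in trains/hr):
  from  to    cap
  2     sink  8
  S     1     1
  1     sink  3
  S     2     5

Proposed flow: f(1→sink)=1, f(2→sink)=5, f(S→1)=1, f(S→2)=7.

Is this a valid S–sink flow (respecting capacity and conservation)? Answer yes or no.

Capacity violated on S→2: flow 7 > capacity 5.

No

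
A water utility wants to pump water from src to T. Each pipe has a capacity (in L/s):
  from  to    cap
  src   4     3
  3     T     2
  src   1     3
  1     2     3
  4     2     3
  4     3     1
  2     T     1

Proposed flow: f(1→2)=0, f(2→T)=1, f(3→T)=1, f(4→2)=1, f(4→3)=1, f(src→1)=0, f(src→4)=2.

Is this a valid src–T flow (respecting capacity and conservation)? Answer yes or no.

Every edge has 0 ≤ f(e) ≤ cap(e).
At each intermediate node, inflow equals outflow.

Yes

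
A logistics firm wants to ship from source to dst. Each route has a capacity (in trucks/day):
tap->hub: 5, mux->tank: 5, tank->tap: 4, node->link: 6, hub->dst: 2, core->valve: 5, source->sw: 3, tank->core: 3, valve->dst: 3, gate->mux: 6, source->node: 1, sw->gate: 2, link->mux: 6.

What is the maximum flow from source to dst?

3

Augment source->node->link->mux->tank->tap->hub->dst: bottleneck 1. Total 1.
Augment source->sw->gate->mux->tank->tap->hub->dst: bottleneck 1. Total 2.
Augment source->sw->gate->mux->tank->core->valve->dst: bottleneck 1. Total 3.
No augmenting path remains in the residual graph.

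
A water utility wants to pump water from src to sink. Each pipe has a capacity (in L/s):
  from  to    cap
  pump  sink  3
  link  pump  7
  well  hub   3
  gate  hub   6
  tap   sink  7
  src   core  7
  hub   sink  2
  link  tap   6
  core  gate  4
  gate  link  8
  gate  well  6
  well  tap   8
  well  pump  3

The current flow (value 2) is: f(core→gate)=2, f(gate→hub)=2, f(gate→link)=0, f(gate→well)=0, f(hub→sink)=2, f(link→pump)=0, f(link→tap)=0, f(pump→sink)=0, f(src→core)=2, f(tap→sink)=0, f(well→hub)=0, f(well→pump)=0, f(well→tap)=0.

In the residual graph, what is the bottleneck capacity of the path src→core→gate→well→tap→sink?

2

Residual capacities along the path: src→core: 5, core→gate: 2, gate→well: 6, well→tap: 8, tap→sink: 7.
Minimum is 2.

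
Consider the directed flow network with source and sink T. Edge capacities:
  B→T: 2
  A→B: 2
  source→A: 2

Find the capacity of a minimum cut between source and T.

2

Max flow = 2 (via 1 augmenting path).
In the residual at optimum, the set reachable from source is {source}.
Cut edges: source→A (cap 2). Sum = 2.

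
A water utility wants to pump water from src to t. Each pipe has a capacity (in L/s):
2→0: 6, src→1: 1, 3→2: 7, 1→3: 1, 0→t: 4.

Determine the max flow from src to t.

Augment src→1→3→2→0→t: bottleneck 1. Total 1.
No augmenting path remains in the residual graph.

1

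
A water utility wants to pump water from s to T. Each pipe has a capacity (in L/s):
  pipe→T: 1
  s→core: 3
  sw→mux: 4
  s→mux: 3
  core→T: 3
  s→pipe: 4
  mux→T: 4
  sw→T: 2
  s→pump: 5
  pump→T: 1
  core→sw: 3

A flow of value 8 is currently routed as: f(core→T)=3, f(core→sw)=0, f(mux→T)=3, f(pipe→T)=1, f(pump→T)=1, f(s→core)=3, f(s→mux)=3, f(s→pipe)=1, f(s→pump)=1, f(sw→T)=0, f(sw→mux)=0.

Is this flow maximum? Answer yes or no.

Yes

Residual reachable from s: {pipe, pump, s}; T is not reachable.
Saturated cut: s→core, s→mux, pipe→T, pump→T with total capacity 8 = current flow value. Flow is maximum.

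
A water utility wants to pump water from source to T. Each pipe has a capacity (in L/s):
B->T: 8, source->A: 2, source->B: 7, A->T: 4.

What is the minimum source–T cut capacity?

9

Max flow = 9 (via 2 augmenting paths).
In the residual at optimum, the set reachable from source is {source}.
Cut edges: source->A (cap 2), source->B (cap 7). Sum = 9.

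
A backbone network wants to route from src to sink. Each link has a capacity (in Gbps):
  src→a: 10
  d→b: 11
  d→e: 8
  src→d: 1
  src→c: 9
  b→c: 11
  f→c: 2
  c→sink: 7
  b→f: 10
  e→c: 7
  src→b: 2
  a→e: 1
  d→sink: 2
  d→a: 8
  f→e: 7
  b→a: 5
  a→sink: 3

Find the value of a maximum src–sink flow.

Augment src→d→sink: bottleneck 1. Total 1.
Augment src→a→sink: bottleneck 3. Total 4.
Augment src→c→sink: bottleneck 7. Total 11.
No augmenting path remains in the residual graph.

11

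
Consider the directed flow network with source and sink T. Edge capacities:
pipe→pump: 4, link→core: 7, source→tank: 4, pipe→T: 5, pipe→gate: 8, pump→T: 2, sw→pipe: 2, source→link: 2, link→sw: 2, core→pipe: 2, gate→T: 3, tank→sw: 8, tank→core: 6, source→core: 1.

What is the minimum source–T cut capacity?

4

Max flow = 4 (via 3 augmenting paths).
In the residual at optimum, the set reachable from source is {core, link, source, sw, tank}.
Cut edges: core→pipe (cap 2), sw→pipe (cap 2). Sum = 4.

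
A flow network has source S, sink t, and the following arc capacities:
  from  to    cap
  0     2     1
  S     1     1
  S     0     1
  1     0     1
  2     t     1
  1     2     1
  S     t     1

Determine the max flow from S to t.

Augment S->t: bottleneck 1. Total 1.
Augment S->1->2->t: bottleneck 1. Total 2.
No augmenting path remains in the residual graph.

2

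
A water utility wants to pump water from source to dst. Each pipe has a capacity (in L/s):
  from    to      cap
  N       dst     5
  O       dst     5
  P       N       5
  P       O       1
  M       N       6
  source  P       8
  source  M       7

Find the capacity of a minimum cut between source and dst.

Max flow = 6 (via 2 augmenting paths).
In the residual at optimum, the set reachable from source is {M, N, P, source}.
Cut edges: P→O (cap 1), N→dst (cap 5). Sum = 6.

6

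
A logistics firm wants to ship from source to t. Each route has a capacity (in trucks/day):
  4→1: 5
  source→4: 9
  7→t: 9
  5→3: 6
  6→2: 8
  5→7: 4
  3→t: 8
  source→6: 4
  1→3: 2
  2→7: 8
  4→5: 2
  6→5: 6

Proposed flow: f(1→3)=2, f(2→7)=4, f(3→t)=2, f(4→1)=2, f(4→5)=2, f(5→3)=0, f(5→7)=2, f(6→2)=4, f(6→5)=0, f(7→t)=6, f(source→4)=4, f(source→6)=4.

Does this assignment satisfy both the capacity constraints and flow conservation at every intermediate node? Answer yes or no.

Every edge has 0 ≤ f(e) ≤ cap(e).
At each intermediate node, inflow equals outflow.

Yes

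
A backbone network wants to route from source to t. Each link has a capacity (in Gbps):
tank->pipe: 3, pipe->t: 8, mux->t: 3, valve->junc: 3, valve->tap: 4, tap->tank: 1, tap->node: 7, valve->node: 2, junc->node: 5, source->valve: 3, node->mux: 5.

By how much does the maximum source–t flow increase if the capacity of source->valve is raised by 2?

1

Original max flow = 3.
After raising cap(source->valve), augmenting paths through that edge carry 1 more unit.
New max flow = 4. Increase = 1.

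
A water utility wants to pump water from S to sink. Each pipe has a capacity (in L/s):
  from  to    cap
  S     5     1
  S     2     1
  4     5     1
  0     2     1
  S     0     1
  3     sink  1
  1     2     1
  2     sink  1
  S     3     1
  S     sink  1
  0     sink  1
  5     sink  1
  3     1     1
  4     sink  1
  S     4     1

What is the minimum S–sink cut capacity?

Max flow = 6 (via 6 augmenting paths).
In the residual at optimum, the set reachable from S is {S}.
Cut edges: S->3 (cap 1), S->4 (cap 1), S->0 (cap 1), S->2 (cap 1), S->5 (cap 1), S->sink (cap 1). Sum = 6.

6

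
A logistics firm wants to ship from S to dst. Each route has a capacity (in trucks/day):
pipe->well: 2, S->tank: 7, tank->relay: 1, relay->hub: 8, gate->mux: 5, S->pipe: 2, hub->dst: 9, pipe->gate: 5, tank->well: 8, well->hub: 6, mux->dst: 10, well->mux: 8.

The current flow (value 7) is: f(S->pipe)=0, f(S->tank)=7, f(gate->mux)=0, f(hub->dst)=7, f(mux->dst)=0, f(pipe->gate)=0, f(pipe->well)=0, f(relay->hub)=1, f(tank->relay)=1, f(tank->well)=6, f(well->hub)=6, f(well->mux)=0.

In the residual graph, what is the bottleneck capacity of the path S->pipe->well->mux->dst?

2

Residual capacities along the path: S->pipe: 2, pipe->well: 2, well->mux: 8, mux->dst: 10.
Minimum is 2.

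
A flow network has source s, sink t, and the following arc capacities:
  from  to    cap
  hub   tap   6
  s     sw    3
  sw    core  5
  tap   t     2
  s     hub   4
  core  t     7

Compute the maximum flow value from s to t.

Augment s->sw->core->t: bottleneck 3. Total 3.
Augment s->hub->tap->t: bottleneck 2. Total 5.
No augmenting path remains in the residual graph.

5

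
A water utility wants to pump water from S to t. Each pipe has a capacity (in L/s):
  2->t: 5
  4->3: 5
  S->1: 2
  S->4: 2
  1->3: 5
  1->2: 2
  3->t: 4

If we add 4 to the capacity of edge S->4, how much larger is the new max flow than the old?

Original max flow = 4.
After raising cap(S->4), augmenting paths through that edge carry 2 more units.
New max flow = 6. Increase = 2.

2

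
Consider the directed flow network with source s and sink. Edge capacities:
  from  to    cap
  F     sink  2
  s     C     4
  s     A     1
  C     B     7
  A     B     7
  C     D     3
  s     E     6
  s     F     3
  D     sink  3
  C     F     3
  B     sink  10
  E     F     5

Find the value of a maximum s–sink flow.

Augment s→F→sink: bottleneck 2. Total 2.
Augment s→A→B→sink: bottleneck 1. Total 3.
Augment s→C→D→sink: bottleneck 3. Total 6.
Augment s→C→B→sink: bottleneck 1. Total 7.
No augmenting path remains in the residual graph.

7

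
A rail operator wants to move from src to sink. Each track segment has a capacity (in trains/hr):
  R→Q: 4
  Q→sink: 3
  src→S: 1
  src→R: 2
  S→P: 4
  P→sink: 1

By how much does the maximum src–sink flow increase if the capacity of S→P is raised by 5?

0

Original max flow = 3.
Edge S→P does not cross the min cut (source side {src}), so extra capacity there cannot help.
New max flow = 3. Increase = 0.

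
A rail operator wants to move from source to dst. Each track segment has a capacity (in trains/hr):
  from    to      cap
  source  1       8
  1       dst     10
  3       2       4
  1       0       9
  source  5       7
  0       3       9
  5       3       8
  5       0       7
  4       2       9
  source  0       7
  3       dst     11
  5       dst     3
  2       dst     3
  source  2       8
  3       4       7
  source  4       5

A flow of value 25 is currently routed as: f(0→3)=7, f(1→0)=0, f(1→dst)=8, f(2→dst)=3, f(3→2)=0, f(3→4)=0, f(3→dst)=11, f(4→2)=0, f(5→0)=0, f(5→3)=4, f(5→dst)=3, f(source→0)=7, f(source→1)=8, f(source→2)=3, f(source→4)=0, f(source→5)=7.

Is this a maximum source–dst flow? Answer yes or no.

Yes

Residual reachable from source: {2, 4, source}; dst is not reachable.
Saturated cut: source→1, source→5, source→0, 2→dst with total capacity 25 = current flow value. Flow is maximum.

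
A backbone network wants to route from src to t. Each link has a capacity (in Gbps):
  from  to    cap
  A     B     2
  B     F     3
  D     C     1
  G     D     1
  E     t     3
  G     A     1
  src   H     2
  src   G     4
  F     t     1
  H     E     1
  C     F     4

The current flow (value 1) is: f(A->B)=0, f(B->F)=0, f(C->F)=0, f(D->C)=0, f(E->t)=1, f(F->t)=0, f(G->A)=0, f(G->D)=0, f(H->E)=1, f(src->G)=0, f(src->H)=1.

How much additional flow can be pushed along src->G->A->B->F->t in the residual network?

Residual capacities along the path: src->G: 4, G->A: 1, A->B: 2, B->F: 3, F->t: 1.
Minimum is 1.

1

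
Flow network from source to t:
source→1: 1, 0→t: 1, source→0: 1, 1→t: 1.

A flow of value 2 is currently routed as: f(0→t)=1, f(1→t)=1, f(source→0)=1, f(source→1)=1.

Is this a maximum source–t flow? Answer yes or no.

Yes

Residual reachable from source: {source}; t is not reachable.
Saturated cut: source→1, source→0 with total capacity 2 = current flow value. Flow is maximum.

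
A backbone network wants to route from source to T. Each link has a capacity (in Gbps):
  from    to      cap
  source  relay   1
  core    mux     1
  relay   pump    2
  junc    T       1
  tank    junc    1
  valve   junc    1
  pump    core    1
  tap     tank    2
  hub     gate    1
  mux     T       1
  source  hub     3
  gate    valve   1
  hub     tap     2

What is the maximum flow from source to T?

2

Augment source→relay→pump→core→mux→T: bottleneck 1. Total 1.
Augment source→hub→gate→valve→junc→T: bottleneck 1. Total 2.
No augmenting path remains in the residual graph.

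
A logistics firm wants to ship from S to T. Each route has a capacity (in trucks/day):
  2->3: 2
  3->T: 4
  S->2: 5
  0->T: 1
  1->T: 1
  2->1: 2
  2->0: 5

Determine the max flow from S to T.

Augment S->2->3->T: bottleneck 2. Total 2.
Augment S->2->0->T: bottleneck 1. Total 3.
Augment S->2->1->T: bottleneck 1. Total 4.
No augmenting path remains in the residual graph.

4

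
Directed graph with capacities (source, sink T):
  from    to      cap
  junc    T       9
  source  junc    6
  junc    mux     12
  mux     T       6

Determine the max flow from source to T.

6

Augment source→junc→T: bottleneck 6. Total 6.
No augmenting path remains in the residual graph.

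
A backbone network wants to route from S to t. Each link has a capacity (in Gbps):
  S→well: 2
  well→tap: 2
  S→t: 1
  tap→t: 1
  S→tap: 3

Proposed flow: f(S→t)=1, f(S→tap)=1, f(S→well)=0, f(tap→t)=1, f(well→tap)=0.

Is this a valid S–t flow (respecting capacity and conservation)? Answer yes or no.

Yes

Every edge has 0 ≤ f(e) ≤ cap(e).
At each intermediate node, inflow equals outflow.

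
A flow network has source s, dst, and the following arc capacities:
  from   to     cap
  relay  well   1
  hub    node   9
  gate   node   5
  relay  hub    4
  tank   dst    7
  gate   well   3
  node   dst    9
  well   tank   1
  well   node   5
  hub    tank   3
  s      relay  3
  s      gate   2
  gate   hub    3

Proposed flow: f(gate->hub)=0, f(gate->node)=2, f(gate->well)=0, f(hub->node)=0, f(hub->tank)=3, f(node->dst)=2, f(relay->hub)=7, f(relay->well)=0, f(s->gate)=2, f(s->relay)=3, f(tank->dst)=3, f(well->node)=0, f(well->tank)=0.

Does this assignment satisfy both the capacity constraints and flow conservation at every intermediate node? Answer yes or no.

No

Capacity violated on relay->hub: flow 7 > capacity 4.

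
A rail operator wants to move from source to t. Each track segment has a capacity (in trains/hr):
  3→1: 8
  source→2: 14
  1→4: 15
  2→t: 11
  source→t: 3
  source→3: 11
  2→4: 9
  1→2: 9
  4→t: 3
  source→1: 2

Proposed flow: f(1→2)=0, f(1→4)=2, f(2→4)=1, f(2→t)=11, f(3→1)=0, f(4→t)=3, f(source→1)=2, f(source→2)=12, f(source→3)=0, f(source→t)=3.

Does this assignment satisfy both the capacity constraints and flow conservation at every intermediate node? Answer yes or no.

Yes

Every edge has 0 ≤ f(e) ≤ cap(e).
At each intermediate node, inflow equals outflow.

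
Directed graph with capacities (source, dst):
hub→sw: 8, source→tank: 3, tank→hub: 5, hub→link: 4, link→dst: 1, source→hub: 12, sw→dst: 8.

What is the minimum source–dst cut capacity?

9

Max flow = 9 (via 2 augmenting paths).
In the residual at optimum, the set reachable from source is {hub, link, source, tank}.
Cut edges: hub→sw (cap 8), link→dst (cap 1). Sum = 9.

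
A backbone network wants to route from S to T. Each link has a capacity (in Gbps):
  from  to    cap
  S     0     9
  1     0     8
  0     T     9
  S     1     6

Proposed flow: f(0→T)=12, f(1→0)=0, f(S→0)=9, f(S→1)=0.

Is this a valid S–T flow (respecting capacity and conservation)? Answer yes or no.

No

Capacity violated on 0→T: flow 12 > capacity 9.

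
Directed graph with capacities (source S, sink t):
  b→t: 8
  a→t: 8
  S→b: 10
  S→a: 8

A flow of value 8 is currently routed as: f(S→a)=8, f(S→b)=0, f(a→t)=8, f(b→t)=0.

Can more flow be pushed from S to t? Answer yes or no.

Yes

Residual path S→b→t has bottleneck 8 > 0.
Pushing 8 along it raises the flow to 16, so the given flow is not maximum.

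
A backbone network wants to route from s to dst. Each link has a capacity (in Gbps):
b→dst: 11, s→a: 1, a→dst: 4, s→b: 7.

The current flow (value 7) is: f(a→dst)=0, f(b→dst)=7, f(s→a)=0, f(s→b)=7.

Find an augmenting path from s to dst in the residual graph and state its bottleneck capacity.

s→a→dst, bottleneck 1

Residual along s→a→dst: s→a: 1, a→dst: 4.
Bottleneck = min = 1.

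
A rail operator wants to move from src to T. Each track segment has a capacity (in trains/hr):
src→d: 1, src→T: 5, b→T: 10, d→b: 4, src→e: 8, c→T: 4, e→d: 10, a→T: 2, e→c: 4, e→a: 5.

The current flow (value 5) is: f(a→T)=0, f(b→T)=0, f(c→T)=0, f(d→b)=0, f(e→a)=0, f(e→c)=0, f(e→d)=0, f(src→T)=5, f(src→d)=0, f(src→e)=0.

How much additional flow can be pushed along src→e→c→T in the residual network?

4

Residual capacities along the path: src→e: 8, e→c: 4, c→T: 4.
Minimum is 4.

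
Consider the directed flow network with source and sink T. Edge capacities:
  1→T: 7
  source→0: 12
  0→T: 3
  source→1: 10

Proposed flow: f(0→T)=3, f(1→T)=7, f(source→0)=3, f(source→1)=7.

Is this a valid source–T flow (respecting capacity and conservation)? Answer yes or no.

Every edge has 0 ≤ f(e) ≤ cap(e).
At each intermediate node, inflow equals outflow.

Yes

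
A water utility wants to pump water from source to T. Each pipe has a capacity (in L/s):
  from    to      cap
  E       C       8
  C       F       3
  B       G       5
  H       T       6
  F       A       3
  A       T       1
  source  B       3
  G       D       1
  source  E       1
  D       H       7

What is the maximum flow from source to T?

Augment source→B→G→D→H→T: bottleneck 1. Total 1.
Augment source→E→C→F→A→T: bottleneck 1. Total 2.
No augmenting path remains in the residual graph.

2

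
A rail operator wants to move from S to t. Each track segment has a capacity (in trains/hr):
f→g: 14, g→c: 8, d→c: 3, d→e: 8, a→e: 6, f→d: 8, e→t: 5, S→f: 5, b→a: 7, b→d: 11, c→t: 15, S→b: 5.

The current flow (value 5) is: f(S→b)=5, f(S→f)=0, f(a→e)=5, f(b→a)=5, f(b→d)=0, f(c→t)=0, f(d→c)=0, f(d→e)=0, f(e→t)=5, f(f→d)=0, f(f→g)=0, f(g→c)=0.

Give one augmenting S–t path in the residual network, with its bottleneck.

S→f→d→c→t, bottleneck 3

Residual along S→f→d→c→t: S→f: 5, f→d: 8, d→c: 3, c→t: 15.
Bottleneck = min = 3.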